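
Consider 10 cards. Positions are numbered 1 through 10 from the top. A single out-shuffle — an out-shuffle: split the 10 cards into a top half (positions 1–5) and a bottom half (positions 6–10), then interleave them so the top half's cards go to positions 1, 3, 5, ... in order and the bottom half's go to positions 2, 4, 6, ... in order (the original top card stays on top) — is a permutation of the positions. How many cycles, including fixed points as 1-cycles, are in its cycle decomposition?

4

Trace each unvisited position around until it returns:
(1) (2 3 5 9 8 6) (4 7) (10)
4 cycles in total.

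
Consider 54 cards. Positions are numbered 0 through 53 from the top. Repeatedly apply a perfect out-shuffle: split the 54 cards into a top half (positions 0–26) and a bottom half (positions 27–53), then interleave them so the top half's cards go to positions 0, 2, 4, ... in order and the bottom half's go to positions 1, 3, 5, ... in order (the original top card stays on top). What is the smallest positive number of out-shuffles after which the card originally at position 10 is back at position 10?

52

Follow position 10 under repeated out-shuffles:
10 → 20 → 40 → 27 → 1 → 2 → 4 → 8 → ... → 10 (length 52)
It first returns after 52 out-shuffles.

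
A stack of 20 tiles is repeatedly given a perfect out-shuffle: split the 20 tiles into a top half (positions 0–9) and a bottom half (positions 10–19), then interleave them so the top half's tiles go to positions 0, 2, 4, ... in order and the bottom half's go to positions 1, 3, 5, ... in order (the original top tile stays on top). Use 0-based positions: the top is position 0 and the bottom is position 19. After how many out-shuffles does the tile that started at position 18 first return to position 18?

Follow position 18 under repeated out-shuffles:
18 → 17 → 15 → 11 → 3 → 6 → 12 → 5 → 10 → 1 → 2 → 4 → 8 → 16 → 13 → 7 → 14 → 9 → 18
It first returns after 18 out-shuffles.

18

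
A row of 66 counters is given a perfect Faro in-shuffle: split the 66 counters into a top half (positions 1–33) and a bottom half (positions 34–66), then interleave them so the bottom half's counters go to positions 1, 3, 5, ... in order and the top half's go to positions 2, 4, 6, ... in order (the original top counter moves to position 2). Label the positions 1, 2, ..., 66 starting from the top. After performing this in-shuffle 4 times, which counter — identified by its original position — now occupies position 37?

Work backwards from position 37, undoing one in-shuffle at a time:
37 ← 52 ← 26 ← 13 ← 40
So the counter now at position 37 started at position 40.

40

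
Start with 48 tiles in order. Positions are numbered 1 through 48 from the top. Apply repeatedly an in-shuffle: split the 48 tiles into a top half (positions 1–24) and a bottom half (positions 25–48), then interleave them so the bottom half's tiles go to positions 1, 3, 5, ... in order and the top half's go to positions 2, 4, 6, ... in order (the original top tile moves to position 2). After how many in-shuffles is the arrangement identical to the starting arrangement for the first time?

The in-shuffle permutes the 48 positions with cycle lengths [3, 3, 21, 21].
Every tile is home exactly when every cycle has completed a whole number of laps, i.e. after lcm(3, 21) = 21 in-shuffles.

21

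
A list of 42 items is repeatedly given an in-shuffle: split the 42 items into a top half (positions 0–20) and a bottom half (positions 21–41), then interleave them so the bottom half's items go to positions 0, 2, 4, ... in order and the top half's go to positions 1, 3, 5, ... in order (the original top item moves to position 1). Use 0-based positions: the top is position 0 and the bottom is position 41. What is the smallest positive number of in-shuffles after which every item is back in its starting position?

14

The in-shuffle permutes the 42 positions with cycle lengths [14, 14, 14].
Every item is home exactly when every cycle has completed a whole number of laps, i.e. after lcm(14) = 14 in-shuffles.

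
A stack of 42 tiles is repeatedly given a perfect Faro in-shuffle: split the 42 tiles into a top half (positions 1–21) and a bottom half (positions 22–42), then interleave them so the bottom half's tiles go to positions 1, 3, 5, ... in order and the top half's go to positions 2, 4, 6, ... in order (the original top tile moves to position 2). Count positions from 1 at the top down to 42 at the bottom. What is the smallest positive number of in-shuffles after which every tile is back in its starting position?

The in-shuffle permutes the 42 positions with cycle lengths [14, 14, 14].
Every tile is home exactly when every cycle has completed a whole number of laps, i.e. after lcm(14) = 14 in-shuffles.

14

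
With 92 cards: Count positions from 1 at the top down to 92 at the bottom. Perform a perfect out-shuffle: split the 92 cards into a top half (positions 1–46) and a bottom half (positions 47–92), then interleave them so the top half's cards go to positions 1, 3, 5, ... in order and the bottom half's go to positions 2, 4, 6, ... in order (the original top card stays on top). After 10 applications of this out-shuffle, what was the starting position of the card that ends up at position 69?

Work backwards from position 69, undoing one out-shuffle at a time:
69 ← 35 ← 18 ← 55 ← 28 ← 60 ← 76 ← 84 ← 88 ← 90 ← 91
So the card now at position 69 started at position 91.

91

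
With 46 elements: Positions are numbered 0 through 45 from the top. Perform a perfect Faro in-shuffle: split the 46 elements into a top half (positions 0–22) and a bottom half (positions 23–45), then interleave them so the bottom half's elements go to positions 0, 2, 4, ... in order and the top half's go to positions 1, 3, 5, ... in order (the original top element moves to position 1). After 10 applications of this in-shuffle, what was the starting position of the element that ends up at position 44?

18

Work backwards from position 44, undoing one in-shuffle at a time:
44 ← 45 ← 22 ← 34 ← 40 ← 43 ← 21 ← 10 ← 28 ← 37 ← 18
So the element now at position 44 started at position 18.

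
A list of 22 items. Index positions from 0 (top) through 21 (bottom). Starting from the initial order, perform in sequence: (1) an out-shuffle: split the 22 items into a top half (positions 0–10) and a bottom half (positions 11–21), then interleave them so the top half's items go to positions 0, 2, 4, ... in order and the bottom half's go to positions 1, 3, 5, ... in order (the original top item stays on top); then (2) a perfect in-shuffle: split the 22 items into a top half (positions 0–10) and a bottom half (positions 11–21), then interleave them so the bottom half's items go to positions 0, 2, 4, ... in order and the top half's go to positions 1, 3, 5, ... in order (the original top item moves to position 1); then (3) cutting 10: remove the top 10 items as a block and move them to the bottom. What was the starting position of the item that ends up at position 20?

18

Undo the operations in reverse order, starting from position 20:
  undo op 3 (cut 10): 20 ← 8
  undo op 2 (in-shuffle, from bottom half): 8 ← 15
  undo op 1 (out-shuffle, from bottom half): 15 ← 18
So the item at position 20 came from original position 18.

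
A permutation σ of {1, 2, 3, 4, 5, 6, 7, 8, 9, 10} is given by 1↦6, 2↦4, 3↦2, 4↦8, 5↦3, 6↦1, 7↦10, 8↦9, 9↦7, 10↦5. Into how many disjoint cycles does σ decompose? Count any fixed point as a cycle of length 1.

2

Cycle decomposition: (1 6) (2 4 8 9 7 10 5 3).
2 cycles.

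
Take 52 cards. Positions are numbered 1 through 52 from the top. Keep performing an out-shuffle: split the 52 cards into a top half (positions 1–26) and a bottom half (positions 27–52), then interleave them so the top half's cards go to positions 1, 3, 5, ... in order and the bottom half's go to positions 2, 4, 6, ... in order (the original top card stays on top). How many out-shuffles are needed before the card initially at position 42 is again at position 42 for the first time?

Follow position 42 under repeated out-shuffles:
42 → 32 → 12 → 23 → 45 → 38 → 24 → 47 → 42
It first returns after 8 out-shuffles.

8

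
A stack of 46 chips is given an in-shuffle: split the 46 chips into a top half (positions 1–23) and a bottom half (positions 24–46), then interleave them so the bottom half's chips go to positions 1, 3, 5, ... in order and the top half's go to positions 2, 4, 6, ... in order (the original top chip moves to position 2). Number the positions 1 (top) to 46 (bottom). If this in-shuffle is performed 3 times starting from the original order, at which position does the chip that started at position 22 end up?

35

Track the chip's position through each in-shuffle:
22 → 44 → 41 → 35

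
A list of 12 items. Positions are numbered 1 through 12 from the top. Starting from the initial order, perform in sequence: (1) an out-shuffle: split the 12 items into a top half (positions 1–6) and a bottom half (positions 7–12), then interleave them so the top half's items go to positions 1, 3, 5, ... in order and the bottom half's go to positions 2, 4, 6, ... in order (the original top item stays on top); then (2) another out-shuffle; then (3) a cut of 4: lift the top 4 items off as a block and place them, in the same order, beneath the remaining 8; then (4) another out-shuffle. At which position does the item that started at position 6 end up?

Track the item from position 6 forward through each operation:
  after op 1 (out-shuffle): 6 → 11
  after op 2 (out-shuffle): 11 → 10
  after op 3 (cut 4): 10 → 6
  after op 4 (out-shuffle): 6 → 11

11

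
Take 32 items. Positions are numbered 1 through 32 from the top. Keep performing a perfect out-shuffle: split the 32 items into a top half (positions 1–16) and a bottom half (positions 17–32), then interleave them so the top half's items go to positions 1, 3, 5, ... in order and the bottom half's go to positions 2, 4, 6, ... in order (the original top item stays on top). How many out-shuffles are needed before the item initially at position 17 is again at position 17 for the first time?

Follow position 17 under repeated out-shuffles:
17 → 2 → 3 → 5 → 9 → 17
It first returns after 5 out-shuffles.

5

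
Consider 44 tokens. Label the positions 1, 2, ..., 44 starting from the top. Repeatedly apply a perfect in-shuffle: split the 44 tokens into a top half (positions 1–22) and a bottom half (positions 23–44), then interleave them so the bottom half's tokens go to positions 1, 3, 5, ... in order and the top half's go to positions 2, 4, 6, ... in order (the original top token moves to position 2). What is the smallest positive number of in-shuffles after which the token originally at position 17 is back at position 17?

12

Follow position 17 under repeated in-shuffles:
17 → 34 → 23 → 1 → 2 → 4 → 8 → 16 → 32 → 19 → 38 → 31 → 17
It first returns after 12 in-shuffles.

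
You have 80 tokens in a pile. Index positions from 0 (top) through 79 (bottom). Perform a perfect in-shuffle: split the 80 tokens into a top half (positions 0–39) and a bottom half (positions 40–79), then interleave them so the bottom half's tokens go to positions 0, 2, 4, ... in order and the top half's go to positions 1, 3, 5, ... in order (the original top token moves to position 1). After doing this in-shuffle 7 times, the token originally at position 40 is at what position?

63

Track the token's position through each in-shuffle:
40 → 0 → 1 → 3 → 7 → 15 → 31 → 63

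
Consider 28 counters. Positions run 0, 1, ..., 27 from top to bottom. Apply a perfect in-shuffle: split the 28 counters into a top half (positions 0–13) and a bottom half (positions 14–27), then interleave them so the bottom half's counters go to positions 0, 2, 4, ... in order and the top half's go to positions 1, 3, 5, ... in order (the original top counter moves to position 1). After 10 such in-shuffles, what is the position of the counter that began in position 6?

Track the counter's position through each in-shuffle:
6 → 13 → 27 → 26 → 24 → 20 → 12 → 25 → 22 → 16 → 4

4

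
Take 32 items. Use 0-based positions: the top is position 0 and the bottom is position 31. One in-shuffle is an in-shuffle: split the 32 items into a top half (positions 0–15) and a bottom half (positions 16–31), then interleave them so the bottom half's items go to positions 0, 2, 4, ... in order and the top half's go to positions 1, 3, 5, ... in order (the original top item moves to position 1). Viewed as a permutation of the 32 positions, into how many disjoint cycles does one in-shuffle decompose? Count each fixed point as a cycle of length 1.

4

Trace each unvisited position around until it returns:
(0 1 3 7 15 31 30 28 24 16) (2 5 11 23 14 29 26 20 8 17) (4 9 19 6 13 27 22 12 25 18) (10 21)
4 cycles in total.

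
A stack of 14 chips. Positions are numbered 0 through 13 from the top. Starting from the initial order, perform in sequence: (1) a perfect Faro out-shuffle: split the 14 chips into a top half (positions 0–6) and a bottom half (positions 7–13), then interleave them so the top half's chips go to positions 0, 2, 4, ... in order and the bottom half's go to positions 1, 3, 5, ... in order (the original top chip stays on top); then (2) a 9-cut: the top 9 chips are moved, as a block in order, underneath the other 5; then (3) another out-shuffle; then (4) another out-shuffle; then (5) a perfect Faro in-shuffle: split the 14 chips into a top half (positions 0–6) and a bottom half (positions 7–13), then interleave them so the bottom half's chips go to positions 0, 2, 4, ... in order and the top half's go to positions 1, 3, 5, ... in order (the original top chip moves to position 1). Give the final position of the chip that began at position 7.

8

Track the chip from position 7 forward through each operation:
  after op 1 (out-shuffle): 7 → 1
  after op 2 (cut 9): 1 → 6
  after op 3 (out-shuffle): 6 → 12
  after op 4 (out-shuffle): 12 → 11
  after op 5 (in-shuffle): 11 → 8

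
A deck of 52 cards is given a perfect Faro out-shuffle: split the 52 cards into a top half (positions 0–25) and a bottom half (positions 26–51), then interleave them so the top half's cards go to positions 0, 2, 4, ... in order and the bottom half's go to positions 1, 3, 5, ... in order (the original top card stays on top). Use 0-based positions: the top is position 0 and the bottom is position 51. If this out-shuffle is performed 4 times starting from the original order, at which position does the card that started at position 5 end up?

Track the card's position through each out-shuffle:
5 → 10 → 20 → 40 → 29

29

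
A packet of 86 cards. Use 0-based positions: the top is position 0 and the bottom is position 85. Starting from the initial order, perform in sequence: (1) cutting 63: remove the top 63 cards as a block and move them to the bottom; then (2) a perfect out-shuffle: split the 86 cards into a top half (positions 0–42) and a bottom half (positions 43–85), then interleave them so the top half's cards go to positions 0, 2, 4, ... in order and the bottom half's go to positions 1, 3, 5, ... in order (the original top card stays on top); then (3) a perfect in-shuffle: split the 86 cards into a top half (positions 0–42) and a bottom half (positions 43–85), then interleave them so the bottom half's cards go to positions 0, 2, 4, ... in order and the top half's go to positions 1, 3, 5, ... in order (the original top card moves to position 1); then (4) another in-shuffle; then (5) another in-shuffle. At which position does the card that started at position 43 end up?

35

Track the card from position 43 forward through each operation:
  after op 1 (cut 63): 43 → 66
  after op 2 (out-shuffle): 66 → 47
  after op 3 (in-shuffle): 47 → 8
  after op 4 (in-shuffle): 8 → 17
  after op 5 (in-shuffle): 17 → 35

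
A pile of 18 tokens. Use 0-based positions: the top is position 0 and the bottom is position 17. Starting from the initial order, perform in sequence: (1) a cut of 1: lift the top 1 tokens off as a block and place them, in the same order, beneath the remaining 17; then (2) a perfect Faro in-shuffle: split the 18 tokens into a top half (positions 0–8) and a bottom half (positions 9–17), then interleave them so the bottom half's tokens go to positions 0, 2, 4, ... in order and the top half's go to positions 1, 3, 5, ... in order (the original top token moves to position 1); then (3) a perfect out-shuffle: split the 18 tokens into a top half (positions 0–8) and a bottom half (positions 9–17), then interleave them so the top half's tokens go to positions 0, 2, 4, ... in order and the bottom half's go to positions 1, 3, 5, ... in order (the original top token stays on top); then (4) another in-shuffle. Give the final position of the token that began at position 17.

4

Track the token from position 17 forward through each operation:
  after op 1 (cut 1): 17 → 16
  after op 2 (in-shuffle): 16 → 14
  after op 3 (out-shuffle): 14 → 11
  after op 4 (in-shuffle): 11 → 4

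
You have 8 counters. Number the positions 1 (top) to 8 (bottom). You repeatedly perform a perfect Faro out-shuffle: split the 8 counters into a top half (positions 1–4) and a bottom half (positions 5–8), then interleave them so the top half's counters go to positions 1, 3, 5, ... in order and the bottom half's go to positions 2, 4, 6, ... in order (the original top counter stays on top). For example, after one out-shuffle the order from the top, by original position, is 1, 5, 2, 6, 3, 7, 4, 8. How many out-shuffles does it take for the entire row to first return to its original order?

3

The out-shuffle permutes the 8 positions with cycle lengths [1, 1, 3, 3].
Every counter is home exactly when every cycle has completed a whole number of laps, i.e. after lcm(1, 3) = 3 out-shuffles.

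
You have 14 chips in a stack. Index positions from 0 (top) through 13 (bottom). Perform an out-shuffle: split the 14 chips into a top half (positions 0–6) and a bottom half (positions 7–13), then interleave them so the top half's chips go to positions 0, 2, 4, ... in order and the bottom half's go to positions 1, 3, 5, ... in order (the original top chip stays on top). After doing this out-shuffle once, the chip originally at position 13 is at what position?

Position 13 is a fixed point of every out-shuffle, so the chip never moves.

13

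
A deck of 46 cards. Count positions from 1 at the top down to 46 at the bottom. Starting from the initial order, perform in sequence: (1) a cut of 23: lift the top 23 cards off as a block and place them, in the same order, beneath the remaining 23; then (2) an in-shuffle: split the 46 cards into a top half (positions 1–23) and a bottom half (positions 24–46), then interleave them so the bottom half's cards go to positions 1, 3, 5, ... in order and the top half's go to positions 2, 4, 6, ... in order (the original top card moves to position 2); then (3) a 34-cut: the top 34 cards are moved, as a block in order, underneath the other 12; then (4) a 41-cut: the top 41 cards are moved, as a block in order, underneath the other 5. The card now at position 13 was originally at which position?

Undo the operations in reverse order, starting from position 13:
  undo op 4 (cut 41): 13 ← 8
  undo op 3 (cut 34): 8 ← 42
  undo op 2 (in-shuffle, from top half): 42 ← 21
  undo op 1 (cut 23): 21 ← 44
So the card at position 13 came from original position 44.

44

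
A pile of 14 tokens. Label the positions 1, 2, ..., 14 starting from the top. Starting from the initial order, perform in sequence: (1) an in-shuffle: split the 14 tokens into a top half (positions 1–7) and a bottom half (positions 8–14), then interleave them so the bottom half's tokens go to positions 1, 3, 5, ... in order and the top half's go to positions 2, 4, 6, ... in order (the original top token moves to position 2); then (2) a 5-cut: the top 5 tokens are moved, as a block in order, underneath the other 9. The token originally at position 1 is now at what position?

11

Track the token from position 1 forward through each operation:
  after op 1 (in-shuffle): 1 → 2
  after op 2 (cut 5): 2 → 11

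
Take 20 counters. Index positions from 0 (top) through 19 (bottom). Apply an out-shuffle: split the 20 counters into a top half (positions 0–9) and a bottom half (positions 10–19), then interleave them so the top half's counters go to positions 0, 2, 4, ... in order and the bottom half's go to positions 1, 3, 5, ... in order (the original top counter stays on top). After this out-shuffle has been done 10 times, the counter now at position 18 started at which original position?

10

Work backwards from position 18, undoing one out-shuffle at a time:
18 ← 9 ← 14 ← 7 ← 13 ← 16 ← 8 ← 4 ← 2 ← 1 ← 10
So the counter now at position 18 started at position 10.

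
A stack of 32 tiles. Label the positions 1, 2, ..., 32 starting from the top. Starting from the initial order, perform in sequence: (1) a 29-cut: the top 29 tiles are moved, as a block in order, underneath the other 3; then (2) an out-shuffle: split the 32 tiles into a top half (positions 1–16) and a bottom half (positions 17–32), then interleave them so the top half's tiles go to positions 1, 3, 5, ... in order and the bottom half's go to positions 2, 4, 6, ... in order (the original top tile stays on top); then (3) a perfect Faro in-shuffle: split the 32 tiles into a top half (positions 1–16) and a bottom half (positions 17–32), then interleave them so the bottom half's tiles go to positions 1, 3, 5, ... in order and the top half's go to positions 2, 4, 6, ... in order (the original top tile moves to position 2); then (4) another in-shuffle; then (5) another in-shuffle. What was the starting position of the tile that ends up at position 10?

Undo the operations in reverse order, starting from position 10:
  undo op 5 (in-shuffle, from top half): 10 ← 5
  undo op 4 (in-shuffle, from bottom half): 5 ← 19
  undo op 3 (in-shuffle, from bottom half): 19 ← 26
  undo op 2 (out-shuffle, from bottom half): 26 ← 29
  undo op 1 (cut 29): 29 ← 26
So the tile at position 10 came from original position 26.

26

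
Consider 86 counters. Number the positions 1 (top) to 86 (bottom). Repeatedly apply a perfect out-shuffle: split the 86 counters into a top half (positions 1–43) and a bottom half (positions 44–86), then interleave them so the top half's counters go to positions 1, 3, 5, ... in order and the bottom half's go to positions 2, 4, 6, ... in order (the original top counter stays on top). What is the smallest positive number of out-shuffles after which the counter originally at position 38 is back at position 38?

Follow position 38 under repeated out-shuffles:
38 → 75 → 64 → 42 → 83 → 80 → 74 → 62 → 38
It first returns after 8 out-shuffles.

8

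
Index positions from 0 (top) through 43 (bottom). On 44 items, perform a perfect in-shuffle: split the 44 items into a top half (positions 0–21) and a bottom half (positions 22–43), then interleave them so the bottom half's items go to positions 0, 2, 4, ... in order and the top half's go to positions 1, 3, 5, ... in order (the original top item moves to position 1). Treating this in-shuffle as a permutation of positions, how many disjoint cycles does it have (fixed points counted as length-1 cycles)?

7

Trace each unvisited position around until it returns:
(0 1 3 7 15 31 ... len 12) (2 5 11 23) (4 9 19 39 34 24) (6 13 27 10 21 43 ... len 12) (8 17 35 26) (14 29) (20 41 38 32)
7 cycles in total.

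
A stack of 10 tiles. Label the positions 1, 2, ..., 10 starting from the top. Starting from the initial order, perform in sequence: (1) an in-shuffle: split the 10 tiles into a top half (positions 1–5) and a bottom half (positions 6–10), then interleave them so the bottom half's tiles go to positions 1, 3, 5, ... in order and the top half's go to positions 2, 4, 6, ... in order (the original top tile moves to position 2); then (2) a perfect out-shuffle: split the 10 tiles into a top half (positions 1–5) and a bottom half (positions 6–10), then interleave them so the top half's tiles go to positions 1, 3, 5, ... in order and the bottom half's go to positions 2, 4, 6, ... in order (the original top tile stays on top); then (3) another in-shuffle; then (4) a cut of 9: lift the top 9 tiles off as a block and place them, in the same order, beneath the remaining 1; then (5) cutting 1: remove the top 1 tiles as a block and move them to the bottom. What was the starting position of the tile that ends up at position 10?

Undo the operations in reverse order, starting from position 10:
  undo op 5 (cut 1): 10 ← 1
  undo op 4 (cut 9): 1 ← 10
  undo op 3 (in-shuffle, from top half): 10 ← 5
  undo op 2 (out-shuffle, from top half): 5 ← 3
  undo op 1 (in-shuffle, from bottom half): 3 ← 7
So the tile at position 10 came from original position 7.

7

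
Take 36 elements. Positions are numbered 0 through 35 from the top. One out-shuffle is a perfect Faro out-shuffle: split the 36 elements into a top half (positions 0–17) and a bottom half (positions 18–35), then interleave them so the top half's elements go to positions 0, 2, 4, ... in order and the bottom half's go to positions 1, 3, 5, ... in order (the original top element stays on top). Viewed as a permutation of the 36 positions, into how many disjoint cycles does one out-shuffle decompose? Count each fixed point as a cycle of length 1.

Trace each unvisited position around until it returns:
(0) (1 2 4 8 16 32 ... len 12) (3 6 12 24 13 26 ... len 12) (5 10 20) (7 14 28 21) (15 30 25) (35)
7 cycles in total.

7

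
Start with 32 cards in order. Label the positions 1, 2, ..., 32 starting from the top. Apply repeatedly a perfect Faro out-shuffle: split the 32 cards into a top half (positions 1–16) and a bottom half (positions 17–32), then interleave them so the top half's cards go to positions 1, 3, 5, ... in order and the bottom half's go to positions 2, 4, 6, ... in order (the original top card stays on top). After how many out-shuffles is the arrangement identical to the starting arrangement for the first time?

5

The out-shuffle permutes the 32 positions with cycle lengths [1, 1, 5, 5, 5, 5, 5, 5].
Every card is home exactly when every cycle has completed a whole number of laps, i.e. after lcm(1, 5) = 5 out-shuffles.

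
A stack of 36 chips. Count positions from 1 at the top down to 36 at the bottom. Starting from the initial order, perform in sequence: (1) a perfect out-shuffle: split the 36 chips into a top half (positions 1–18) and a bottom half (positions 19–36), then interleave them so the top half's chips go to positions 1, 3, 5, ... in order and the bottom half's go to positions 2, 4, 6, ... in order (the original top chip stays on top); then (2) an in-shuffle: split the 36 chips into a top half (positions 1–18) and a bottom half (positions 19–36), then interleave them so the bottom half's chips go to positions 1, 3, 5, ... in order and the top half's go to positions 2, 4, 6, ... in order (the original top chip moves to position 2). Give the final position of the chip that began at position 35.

Track the chip from position 35 forward through each operation:
  after op 1 (out-shuffle): 35 → 34
  after op 2 (in-shuffle): 34 → 31

31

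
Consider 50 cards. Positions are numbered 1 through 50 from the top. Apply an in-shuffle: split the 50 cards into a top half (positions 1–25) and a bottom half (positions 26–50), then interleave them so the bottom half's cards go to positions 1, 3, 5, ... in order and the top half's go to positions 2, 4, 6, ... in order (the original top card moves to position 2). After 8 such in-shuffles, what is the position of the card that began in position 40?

Track the card's position through each in-shuffle:
40 → 29 → 7 → 14 → 28 → 5 → 10 → 20 → 40

40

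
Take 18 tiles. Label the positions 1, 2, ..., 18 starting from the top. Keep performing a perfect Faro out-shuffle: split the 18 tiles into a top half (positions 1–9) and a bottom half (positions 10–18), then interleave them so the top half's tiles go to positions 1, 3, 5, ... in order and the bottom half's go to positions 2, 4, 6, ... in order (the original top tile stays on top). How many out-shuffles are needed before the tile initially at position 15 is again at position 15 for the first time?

Follow position 15 under repeated out-shuffles:
15 → 12 → 6 → 11 → 4 → 7 → 13 → 8 → 15
It first returns after 8 out-shuffles.

8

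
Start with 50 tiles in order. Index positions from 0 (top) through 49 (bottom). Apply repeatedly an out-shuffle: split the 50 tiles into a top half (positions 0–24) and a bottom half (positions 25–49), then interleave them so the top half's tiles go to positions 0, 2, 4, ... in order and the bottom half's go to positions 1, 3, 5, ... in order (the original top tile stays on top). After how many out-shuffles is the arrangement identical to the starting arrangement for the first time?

21

The out-shuffle permutes the 50 positions with cycle lengths [1, 1, 3, 3, 21, 21].
Every tile is home exactly when every cycle has completed a whole number of laps, i.e. after lcm(1, 3, 21) = 21 out-shuffles.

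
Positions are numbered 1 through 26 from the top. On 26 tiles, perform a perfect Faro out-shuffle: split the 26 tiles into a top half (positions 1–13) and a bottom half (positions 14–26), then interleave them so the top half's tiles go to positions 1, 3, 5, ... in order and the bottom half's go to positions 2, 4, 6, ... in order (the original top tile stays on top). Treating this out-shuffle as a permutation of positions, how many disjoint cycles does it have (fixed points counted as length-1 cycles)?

Trace each unvisited position around until it returns:
(1) (2 3 5 9 17 8 ... len 20) (6 11 21 16) (26)
4 cycles in total.

4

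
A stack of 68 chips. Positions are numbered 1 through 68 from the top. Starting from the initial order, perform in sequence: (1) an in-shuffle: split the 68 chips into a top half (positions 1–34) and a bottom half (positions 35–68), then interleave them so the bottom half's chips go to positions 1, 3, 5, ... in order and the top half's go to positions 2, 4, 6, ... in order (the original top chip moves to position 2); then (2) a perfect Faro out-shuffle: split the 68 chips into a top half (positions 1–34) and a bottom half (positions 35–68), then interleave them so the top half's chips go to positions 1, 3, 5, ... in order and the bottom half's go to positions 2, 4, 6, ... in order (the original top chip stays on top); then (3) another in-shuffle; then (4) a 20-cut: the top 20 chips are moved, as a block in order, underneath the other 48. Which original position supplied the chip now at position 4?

20

Undo the operations in reverse order, starting from position 4:
  undo op 4 (cut 20): 4 ← 24
  undo op 3 (in-shuffle, from top half): 24 ← 12
  undo op 2 (out-shuffle, from bottom half): 12 ← 40
  undo op 1 (in-shuffle, from top half): 40 ← 20
So the chip at position 4 came from original position 20.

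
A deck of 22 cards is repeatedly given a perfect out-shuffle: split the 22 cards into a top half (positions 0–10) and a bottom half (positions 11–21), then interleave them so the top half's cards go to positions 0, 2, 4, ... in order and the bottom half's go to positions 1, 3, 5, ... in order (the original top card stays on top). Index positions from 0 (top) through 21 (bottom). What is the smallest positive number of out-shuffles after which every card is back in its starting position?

6

The out-shuffle permutes the 22 positions with cycle lengths [1, 1, 2, 3, 3, 6, 6].
Every card is home exactly when every cycle has completed a whole number of laps, i.e. after lcm(1, 2, 3, 6) = 6 out-shuffles.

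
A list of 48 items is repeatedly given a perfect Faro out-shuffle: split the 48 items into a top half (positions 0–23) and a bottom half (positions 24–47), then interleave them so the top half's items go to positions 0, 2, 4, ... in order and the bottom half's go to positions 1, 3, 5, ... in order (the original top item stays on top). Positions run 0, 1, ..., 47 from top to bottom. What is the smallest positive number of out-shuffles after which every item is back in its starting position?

23

The out-shuffle permutes the 48 positions with cycle lengths [1, 1, 23, 23].
Every item is home exactly when every cycle has completed a whole number of laps, i.e. after lcm(1, 23) = 23 out-shuffles.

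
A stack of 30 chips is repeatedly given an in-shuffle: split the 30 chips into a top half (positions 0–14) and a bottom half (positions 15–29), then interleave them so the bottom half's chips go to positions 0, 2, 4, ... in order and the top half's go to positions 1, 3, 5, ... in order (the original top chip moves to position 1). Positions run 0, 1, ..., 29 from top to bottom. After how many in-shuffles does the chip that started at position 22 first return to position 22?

5

Follow position 22 under repeated in-shuffles:
22 → 14 → 29 → 28 → 26 → 22
It first returns after 5 in-shuffles.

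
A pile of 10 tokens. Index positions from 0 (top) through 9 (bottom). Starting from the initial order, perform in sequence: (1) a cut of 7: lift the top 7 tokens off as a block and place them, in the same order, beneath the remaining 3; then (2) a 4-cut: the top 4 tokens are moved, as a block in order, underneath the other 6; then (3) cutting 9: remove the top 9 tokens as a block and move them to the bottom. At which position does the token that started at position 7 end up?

Track the token from position 7 forward through each operation:
  after op 1 (cut 7): 7 → 0
  after op 2 (cut 4): 0 → 6
  after op 3 (cut 9): 6 → 7

7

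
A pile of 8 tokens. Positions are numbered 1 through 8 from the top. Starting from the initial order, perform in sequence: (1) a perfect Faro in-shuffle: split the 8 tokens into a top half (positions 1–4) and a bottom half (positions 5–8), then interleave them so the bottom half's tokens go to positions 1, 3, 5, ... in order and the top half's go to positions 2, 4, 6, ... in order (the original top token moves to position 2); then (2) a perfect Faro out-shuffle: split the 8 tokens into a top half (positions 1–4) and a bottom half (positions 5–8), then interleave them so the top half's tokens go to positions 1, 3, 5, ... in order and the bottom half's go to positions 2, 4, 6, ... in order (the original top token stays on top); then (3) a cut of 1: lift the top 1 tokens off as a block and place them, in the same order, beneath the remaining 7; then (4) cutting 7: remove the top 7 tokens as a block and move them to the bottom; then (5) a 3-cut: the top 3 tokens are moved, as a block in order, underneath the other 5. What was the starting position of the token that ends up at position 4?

2

Undo the operations in reverse order, starting from position 4:
  undo op 5 (cut 3): 4 ← 7
  undo op 4 (cut 7): 7 ← 6
  undo op 3 (cut 1): 6 ← 7
  undo op 2 (out-shuffle, from top half): 7 ← 4
  undo op 1 (in-shuffle, from top half): 4 ← 2
So the token at position 4 came from original position 2.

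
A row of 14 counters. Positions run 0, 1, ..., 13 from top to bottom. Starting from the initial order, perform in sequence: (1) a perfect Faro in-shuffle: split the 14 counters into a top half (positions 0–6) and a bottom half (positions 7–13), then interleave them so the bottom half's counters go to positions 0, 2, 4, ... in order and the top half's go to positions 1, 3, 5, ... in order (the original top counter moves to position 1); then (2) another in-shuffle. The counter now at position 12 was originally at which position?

6

Undo the operations in reverse order, starting from position 12:
  undo op 2 (in-shuffle, from bottom half): 12 ← 13
  undo op 1 (in-shuffle, from top half): 13 ← 6
So the counter at position 12 came from original position 6.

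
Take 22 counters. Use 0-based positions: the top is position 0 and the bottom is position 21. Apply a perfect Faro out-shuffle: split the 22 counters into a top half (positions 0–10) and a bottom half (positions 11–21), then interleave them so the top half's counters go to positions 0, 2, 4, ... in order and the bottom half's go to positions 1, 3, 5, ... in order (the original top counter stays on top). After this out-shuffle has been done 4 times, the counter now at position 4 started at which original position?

Work backwards from position 4, undoing one out-shuffle at a time:
4 ← 2 ← 1 ← 11 ← 16
So the counter now at position 4 started at position 16.

16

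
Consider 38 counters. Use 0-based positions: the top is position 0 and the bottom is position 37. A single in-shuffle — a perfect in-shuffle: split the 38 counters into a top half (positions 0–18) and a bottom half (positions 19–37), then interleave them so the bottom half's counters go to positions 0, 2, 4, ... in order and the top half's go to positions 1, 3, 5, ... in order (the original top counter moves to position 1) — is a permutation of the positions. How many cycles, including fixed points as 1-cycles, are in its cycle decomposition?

4

Trace each unvisited position around until it returns:
(0 1 3 7 15 31 ... len 12) (2 5 11 23 8 17 ... len 12) (6 13 27 16 33 28 ... len 12) (12 25)
4 cycles in total.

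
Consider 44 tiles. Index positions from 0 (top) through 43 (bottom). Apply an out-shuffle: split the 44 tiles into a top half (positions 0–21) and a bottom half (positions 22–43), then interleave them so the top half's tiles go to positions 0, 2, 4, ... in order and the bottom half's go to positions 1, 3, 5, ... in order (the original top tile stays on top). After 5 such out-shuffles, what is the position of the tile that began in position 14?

Track the tile's position through each out-shuffle:
14 → 28 → 13 → 26 → 9 → 18

18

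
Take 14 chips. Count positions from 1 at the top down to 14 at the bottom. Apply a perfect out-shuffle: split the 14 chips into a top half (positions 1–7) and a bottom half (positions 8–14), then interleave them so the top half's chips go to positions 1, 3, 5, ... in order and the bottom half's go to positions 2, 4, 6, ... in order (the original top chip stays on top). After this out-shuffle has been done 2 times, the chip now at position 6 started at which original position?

Work backwards from position 6, undoing one out-shuffle at a time:
6 ← 10 ← 12
So the chip now at position 6 started at position 12.

12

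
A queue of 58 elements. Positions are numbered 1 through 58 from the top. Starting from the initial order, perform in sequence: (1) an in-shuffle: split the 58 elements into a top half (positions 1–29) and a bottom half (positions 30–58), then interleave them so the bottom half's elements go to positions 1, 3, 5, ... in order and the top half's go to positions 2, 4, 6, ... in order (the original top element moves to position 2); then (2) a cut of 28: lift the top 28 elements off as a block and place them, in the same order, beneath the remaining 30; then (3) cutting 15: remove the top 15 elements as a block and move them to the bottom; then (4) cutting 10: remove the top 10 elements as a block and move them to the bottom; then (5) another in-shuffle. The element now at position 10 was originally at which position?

Undo the operations in reverse order, starting from position 10:
  undo op 5 (in-shuffle, from top half): 10 ← 5
  undo op 4 (cut 10): 5 ← 15
  undo op 3 (cut 15): 15 ← 30
  undo op 2 (cut 28): 30 ← 58
  undo op 1 (in-shuffle, from top half): 58 ← 29
So the element at position 10 came from original position 29.

29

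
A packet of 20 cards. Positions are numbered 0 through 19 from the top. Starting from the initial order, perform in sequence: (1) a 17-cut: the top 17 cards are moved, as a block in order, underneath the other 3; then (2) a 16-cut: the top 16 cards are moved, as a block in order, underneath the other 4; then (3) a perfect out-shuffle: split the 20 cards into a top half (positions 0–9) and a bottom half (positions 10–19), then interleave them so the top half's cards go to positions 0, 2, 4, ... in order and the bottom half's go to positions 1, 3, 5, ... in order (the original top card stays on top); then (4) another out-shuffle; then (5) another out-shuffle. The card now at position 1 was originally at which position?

Undo the operations in reverse order, starting from position 1:
  undo op 5 (out-shuffle, from bottom half): 1 ← 10
  undo op 4 (out-shuffle, from top half): 10 ← 5
  undo op 3 (out-shuffle, from bottom half): 5 ← 12
  undo op 2 (cut 16): 12 ← 8
  undo op 1 (cut 17): 8 ← 5
So the card at position 1 came from original position 5.

5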